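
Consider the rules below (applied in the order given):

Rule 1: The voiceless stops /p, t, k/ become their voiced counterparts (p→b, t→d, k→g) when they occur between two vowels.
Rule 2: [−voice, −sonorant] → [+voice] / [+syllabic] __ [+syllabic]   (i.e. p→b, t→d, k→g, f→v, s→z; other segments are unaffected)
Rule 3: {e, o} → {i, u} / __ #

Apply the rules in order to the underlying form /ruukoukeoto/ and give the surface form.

Rule 1 (intervocalic voicing): /k/ is a voiceless stop between vowels /u/ and /o/, so it voices to [g]. /k/ is a voiceless stop between vowels /u/ and /e/, so it voices to [g]. /t/ is a voiceless stop between vowels /o/ and /o/, so it voices to [d]. /ruukoukeoto/ → ruugougeodo.
Rule 2 (intervocalic voicing): no segment meets the environment; /ruugougeodo/ is unchanged.
Rule 3 (final vowel raising): /o/ is a mid vowel in word-final position, so it raises to [u]. /ruugougeodo/ → ruugougeodu.

ruugougeodu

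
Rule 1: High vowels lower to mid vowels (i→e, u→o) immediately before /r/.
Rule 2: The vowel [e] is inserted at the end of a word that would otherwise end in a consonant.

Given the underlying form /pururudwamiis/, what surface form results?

Rule 1 (pre-rhotic lowering): /u/ is a high vowel immediately before /r/, so it lowers to [o]. /u/ is a high vowel immediately before /r/, so it lowers to [o]. /pururudwamiis/ → pororudwamiis.
Rule 2 (final e-epenthesis): the form ends in the consonant /s/, so [e] is inserted word-finally. /pororudwamiis/ → pororudwamiise.

pororudwamiise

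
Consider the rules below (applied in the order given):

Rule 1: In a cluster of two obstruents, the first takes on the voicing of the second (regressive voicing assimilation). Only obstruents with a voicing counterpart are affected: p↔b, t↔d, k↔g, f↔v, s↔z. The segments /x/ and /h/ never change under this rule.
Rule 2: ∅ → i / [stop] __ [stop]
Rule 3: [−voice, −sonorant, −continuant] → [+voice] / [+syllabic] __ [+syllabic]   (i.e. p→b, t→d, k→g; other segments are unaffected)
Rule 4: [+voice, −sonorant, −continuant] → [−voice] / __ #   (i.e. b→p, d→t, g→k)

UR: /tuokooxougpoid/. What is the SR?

Rule 1 (regressive voicing assimilation): /g/ precedes the voiceless obstruent /p/, so it devoices to [k] by assimilation. /tuokooxougpoid/ → tuokooxoukpoid.
Rule 2 (stop-cluster i-epenthesis): /k/ and /p/ form a stop–stop cluster, so [i] is inserted between them. /tuokooxoukpoid/ → tuokooxoukipoid.
Rule 3 (intervocalic voicing): /k/ is a voiceless stop between vowels /o/ and /o/, so it voices to [g]. /k/ is a voiceless stop between vowels /u/ and /i/, so it voices to [g]. /p/ is a voiceless stop between vowels /i/ and /o/, so it voices to [b]. /tuokooxoukipoid/ → tuogooxougiboid.
Rule 4 (final devoicing): /d/ is a voiced stop in word-final position, so it devoices to [t]. /tuogooxougiboid/ → tuogooxougiboit.

tuogooxougiboit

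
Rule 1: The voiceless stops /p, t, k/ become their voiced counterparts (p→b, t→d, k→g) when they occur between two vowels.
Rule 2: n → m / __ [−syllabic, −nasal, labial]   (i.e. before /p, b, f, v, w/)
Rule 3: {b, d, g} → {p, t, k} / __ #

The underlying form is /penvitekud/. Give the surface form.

pemvidegut

Rule 1 (intervocalic voicing): /t/ is a voiceless stop between vowels /i/ and /e/, so it voices to [d]. /k/ is a voiceless stop between vowels /e/ and /u/, so it voices to [g]. /penvitekud/ → penvidegud.
Rule 2 (nasal place assimilation): /n/ precedes the labial consonant /v/, so it assimilates in place to [m]. /penvidegud/ → pemvidegud.
Rule 3 (final devoicing): /d/ is a voiced stop in word-final position, so it devoices to [t]. /pemvidegud/ → pemvidegut.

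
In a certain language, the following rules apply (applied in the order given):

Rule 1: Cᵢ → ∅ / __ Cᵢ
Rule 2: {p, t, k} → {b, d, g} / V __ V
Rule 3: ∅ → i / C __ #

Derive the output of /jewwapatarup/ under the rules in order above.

jewabadarupi

Rule 1 (degemination): /ww/ is a geminate; the first /w/ deletes. /jewwapatarup/ → jewapatarup.
Rule 2 (intervocalic voicing): /p/ is a voiceless stop between vowels /a/ and /a/, so it voices to [b]. /t/ is a voiceless stop between vowels /a/ and /a/, so it voices to [d]. /jewapatarup/ → jewabadarup.
Rule 3 (final i-epenthesis): the form ends in the consonant /p/, so [i] is inserted word-finally. /jewabadarup/ → jewabadarupi.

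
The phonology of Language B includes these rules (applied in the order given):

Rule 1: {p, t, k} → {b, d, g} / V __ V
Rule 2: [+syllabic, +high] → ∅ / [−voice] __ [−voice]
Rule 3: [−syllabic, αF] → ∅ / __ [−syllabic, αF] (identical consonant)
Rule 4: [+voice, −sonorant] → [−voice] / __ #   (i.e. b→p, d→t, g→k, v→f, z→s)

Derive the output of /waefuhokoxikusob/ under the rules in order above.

waefhogoxigusop

Rule 1 (intervocalic voicing): /k/ is a voiceless stop between vowels /o/ and /o/, so it voices to [g]. /k/ is a voiceless stop between vowels /i/ and /u/, so it voices to [g]. /waefuhokoxikusob/ → waefuhogoxigusob.
Rule 2 (high vowel syncope): /u/ is a high vowel flanked by voiceless consonants /f/ and /h/, so it deletes. /waefuhogoxigusob/ → waefhogoxigusob.
Rule 3 (degemination): no segment meets the environment; /waefhogoxigusob/ is unchanged.
Rule 4 (final devoicing): /b/ is a voiced obstruent in word-final position, so it devoices to [p]. /waefhogoxigusob/ → waefhogoxigusop.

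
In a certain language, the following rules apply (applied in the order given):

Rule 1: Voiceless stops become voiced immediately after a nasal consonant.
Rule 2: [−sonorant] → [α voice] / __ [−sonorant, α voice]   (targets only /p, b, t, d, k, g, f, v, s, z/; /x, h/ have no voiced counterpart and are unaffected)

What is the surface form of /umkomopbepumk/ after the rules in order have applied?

umgomobbepumg

Rule 1 (post-nasal voicing): /k/ is a voiceless stop immediately after the nasal /m/, so it voices to [g]. /k/ is a voiceless stop immediately after the nasal /m/, so it voices to [g]. /umkomopbepumk/ → umgomopbepumg.
Rule 2 (regressive voicing assimilation): /p/ precedes the voiced obstruent /b/, so it voices to [b] by assimilation. /umgomopbepumg/ → umgomobbepumg.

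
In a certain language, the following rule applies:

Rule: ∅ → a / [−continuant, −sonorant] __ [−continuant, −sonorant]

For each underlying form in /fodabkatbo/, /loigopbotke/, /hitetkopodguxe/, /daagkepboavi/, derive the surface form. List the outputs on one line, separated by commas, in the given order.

fodabakatabo, loigopabotake, hitetakopodaguxe, daagakepaboavi

/fodabkatbo/: /b/ and /k/ form a stop–stop cluster, so [a] is inserted between them. /t/ and /b/ form a stop–stop cluster, so [a] is inserted between them. → [fodabakatabo].
/loigopbotke/: /p/ and /b/ form a stop–stop cluster, so [a] is inserted between them. /t/ and /k/ form a stop–stop cluster, so [a] is inserted between them. → [loigopabotake].
/hitetkopodguxe/: /t/ and /k/ form a stop–stop cluster, so [a] is inserted between them. /d/ and /g/ form a stop–stop cluster, so [a] is inserted between them. → [hitetakopodaguxe].
/daagkepboavi/: /g/ and /k/ form a stop–stop cluster, so [a] is inserted between them. /p/ and /b/ form a stop–stop cluster, so [a] is inserted between them. → [daagakepaboavi].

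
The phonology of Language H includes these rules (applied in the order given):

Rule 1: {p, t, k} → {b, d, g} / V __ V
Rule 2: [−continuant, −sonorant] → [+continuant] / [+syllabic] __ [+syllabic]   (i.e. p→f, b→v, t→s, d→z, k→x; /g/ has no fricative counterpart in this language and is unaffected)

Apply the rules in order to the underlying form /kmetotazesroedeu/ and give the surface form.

kmezozazesroezeu

Rule 1 (intervocalic voicing): /t/ is a voiceless stop between vowels /e/ and /o/, so it voices to [d]. /t/ is a voiceless stop between vowels /o/ and /a/, so it voices to [d]. /kmetotazesroedeu/ → kmedodazesroedeu.
Rule 2 (intervocalic spirantization): /d/ is a stop between vowels /e/ and /o/, so it spirantizes to the fricative [z]. /d/ is a stop between vowels /o/ and /a/, so it spirantizes to the fricative [z]. /d/ is a stop between vowels /e/ and /e/, so it spirantizes to the fricative [z]. /kmedodazesroedeu/ → kmezozazesroezeu.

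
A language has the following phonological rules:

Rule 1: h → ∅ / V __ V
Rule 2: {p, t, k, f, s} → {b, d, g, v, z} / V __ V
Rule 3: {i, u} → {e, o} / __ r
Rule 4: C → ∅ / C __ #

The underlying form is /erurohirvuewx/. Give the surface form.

Rule 1 (intervocalic h-deletion): /h/ occurs between vowels /o/ and /i/, so it deletes. /erurohirvuewx/ → eruroirvuewx.
Rule 2 (intervocalic voicing): no segment meets the environment; /eruroirvuewx/ is unchanged.
Rule 3 (pre-rhotic lowering): /u/ is a high vowel immediately before /r/, so it lowers to [o]. /i/ is a high vowel immediately before /r/, so it lowers to [e]. /eruroirvuewx/ → eroroervuewx.
Rule 4 (final cluster simplification): /x/ is the second consonant of a word-final cluster /wx/, so it deletes. /eroroervuewx/ → eroroervuew.

eroroervuew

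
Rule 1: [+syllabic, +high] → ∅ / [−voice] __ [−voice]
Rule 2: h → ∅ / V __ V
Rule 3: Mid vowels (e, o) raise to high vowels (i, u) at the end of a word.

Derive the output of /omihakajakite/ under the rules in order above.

omiakajakti

Rule 1 (high vowel syncope): /i/ is a high vowel flanked by voiceless consonants /k/ and /t/, so it deletes. /omihakajakite/ → omihakajakte.
Rule 2 (intervocalic h-deletion): /h/ occurs between vowels /i/ and /a/, so it deletes. /omihakajakte/ → omiakajakte.
Rule 3 (final vowel raising): /e/ is a mid vowel in word-final position, so it raises to [i]. /omiakajakte/ → omiakajakti.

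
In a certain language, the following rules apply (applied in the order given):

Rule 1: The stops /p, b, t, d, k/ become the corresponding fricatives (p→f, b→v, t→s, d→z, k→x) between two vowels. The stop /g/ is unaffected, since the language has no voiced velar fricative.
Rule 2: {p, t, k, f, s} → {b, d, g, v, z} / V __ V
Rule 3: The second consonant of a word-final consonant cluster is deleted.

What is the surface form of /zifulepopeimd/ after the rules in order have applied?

Rule 1 (intervocalic spirantization): /p/ is a stop between vowels /e/ and /o/, so it spirantizes to the fricative [f]. /p/ is a stop between vowels /o/ and /e/, so it spirantizes to the fricative [f]. /zifulepopeimd/ → zifulefofeimd.
Rule 2 (intervocalic voicing): /f/ is a voiceless obstruent between vowels /i/ and /u/, so it voices to [v]. /f/ is a voiceless obstruent between vowels /e/ and /o/, so it voices to [v]. /f/ is a voiceless obstruent between vowels /o/ and /e/, so it voices to [v]. /zifulefofeimd/ → zivulevoveimd.
Rule 3 (final cluster simplification): /d/ is the second consonant of a word-final cluster /md/, so it deletes. /zivulevoveimd/ → zivulevoveim.

zivulevoveim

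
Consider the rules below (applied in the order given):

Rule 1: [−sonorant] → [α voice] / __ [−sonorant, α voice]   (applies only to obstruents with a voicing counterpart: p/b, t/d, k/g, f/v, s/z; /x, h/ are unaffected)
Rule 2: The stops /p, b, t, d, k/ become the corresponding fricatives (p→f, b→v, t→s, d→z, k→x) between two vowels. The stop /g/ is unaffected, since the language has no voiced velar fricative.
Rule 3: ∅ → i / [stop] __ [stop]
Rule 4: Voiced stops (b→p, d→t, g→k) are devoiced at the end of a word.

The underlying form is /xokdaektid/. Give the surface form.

Rule 1 (regressive voicing assimilation): /k/ precedes the voiced obstruent /d/, so it voices to [g] by assimilation. /xokdaektid/ → xogdaektid.
Rule 2 (intervocalic spirantization): no segment meets the environment; /xogdaektid/ is unchanged.
Rule 3 (stop-cluster i-epenthesis): /g/ and /d/ form a stop–stop cluster, so [i] is inserted between them. /k/ and /t/ form a stop–stop cluster, so [i] is inserted between them. /xogdaektid/ → xogidaekitid.
Rule 4 (final devoicing): /d/ is a voiced stop in word-final position, so it devoices to [t]. /xogidaekitid/ → xogidaekitit.

xogidaekitit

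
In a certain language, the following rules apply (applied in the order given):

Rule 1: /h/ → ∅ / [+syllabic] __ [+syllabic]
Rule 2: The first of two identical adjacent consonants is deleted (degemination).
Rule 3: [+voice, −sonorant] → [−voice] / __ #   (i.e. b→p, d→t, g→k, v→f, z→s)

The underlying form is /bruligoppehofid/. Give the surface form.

Rule 1 (intervocalic h-deletion): /h/ occurs between vowels /e/ and /o/, so it deletes. /bruligoppehofid/ → bruligoppeofid.
Rule 2 (degemination): /pp/ is a geminate; the first /p/ deletes. /bruligoppeofid/ → bruligopeofid.
Rule 3 (final devoicing): /d/ is a voiced obstruent in word-final position, so it devoices to [t]. /bruligopeofid/ → bruligopeofit.

bruligopeofit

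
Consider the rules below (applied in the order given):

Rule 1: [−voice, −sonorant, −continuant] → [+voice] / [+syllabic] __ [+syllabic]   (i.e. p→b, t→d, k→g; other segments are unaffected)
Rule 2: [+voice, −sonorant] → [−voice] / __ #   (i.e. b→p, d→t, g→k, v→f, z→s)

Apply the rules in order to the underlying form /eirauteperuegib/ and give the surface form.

eiraudeberuegip

Rule 1 (intervocalic voicing): /t/ is a voiceless stop between vowels /u/ and /e/, so it voices to [d]. /p/ is a voiceless stop between vowels /e/ and /e/, so it voices to [b]. /eirauteperuegib/ → eiraudeberuegib.
Rule 2 (final devoicing): /b/ is a voiced obstruent in word-final position, so it devoices to [p]. /eiraudeberuegib/ → eiraudeberuegip.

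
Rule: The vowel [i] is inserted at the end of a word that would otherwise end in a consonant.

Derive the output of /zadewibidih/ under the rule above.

zadewibidihi

the form ends in the consonant /h/, so [i] is inserted word-finally.
Surface form: [zadewibidihi].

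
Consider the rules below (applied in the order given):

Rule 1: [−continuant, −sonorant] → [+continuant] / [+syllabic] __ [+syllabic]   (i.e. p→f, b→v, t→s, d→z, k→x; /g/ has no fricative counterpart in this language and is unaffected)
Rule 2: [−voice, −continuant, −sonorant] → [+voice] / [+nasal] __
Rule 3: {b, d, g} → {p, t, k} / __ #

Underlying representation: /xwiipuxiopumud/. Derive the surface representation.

xwiifuxiofumut

Rule 1 (intervocalic spirantization): /p/ is a stop between vowels /i/ and /u/, so it spirantizes to the fricative [f]. /p/ is a stop between vowels /o/ and /u/, so it spirantizes to the fricative [f]. /xwiipuxiopumud/ → xwiifuxiofumud.
Rule 2 (post-nasal voicing): no segment meets the environment; /xwiifuxiofumud/ is unchanged.
Rule 3 (final devoicing): /d/ is a voiced stop in word-final position, so it devoices to [t]. /xwiifuxiofumud/ → xwiifuxiofumut.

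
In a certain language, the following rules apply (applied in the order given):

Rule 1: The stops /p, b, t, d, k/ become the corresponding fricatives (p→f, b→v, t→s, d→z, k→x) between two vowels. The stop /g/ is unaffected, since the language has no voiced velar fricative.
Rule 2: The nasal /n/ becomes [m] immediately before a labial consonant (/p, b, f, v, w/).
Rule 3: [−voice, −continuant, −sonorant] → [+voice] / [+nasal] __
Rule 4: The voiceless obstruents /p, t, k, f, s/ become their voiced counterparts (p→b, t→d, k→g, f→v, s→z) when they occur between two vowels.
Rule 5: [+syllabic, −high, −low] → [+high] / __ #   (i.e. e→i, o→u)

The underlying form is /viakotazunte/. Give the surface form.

viaxozazundi

Rule 1 (intervocalic spirantization): /k/ is a stop between vowels /a/ and /o/, so it spirantizes to the fricative [x]. /t/ is a stop between vowels /o/ and /a/, so it spirantizes to the fricative [s]. /viakotazunte/ → viaxosazunte.
Rule 2 (nasal place assimilation): no segment meets the environment; /viaxosazunte/ is unchanged.
Rule 3 (post-nasal voicing): /t/ is a voiceless stop immediately after the nasal /n/, so it voices to [d]. /viaxosazunte/ → viaxosazunde.
Rule 4 (intervocalic voicing): /s/ is a voiceless obstruent between vowels /o/ and /a/, so it voices to [z]. /viaxosazunde/ → viaxozazunde.
Rule 5 (final vowel raising): /e/ is a mid vowel in word-final position, so it raises to [i]. /viaxozazunde/ → viaxozazundi.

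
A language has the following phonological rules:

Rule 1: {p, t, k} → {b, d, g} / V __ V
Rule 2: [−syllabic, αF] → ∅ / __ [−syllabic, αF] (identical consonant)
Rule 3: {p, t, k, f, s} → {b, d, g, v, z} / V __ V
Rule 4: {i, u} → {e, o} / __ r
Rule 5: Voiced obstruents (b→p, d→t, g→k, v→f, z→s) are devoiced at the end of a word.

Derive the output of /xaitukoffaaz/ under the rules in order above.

Rule 1 (intervocalic voicing): /t/ is a voiceless stop between vowels /i/ and /u/, so it voices to [d]. /k/ is a voiceless stop between vowels /u/ and /o/, so it voices to [g]. /xaitukoffaaz/ → xaidugoffaaz.
Rule 2 (degemination): /ff/ is a geminate; the first /f/ deletes. /xaidugoffaaz/ → xaidugofaaz.
Rule 3 (intervocalic voicing): /f/ is a voiceless obstruent between vowels /o/ and /a/, so it voices to [v]. /xaidugofaaz/ → xaidugovaaz.
Rule 4 (pre-rhotic lowering): no segment meets the environment; /xaidugovaaz/ is unchanged.
Rule 5 (final devoicing): /z/ is a voiced obstruent in word-final position, so it devoices to [s]. /xaidugovaaz/ → xaidugovaas.

xaidugovaas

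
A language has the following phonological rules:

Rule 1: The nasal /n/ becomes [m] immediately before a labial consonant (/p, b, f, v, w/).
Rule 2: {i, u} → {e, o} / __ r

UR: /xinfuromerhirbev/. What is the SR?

Rule 1 (nasal place assimilation): /n/ precedes the labial consonant /f/, so it assimilates in place to [m]. /xinfuromerhirbev/ → ximfuromerhirbev.
Rule 2 (pre-rhotic lowering): /u/ is a high vowel immediately before /r/, so it lowers to [o]. /i/ is a high vowel immediately before /r/, so it lowers to [e]. /ximfuromerhirbev/ → ximforomerherbev.

ximforomerherbev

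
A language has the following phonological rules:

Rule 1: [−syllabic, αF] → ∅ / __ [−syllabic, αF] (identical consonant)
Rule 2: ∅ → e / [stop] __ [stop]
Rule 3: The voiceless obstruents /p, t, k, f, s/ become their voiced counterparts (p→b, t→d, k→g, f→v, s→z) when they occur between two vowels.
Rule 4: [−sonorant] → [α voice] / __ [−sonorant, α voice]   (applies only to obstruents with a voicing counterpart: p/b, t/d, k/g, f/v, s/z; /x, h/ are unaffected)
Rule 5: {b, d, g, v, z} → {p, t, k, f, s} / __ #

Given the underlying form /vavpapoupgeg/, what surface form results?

vafpaboubegek

Rule 1 (degemination): no segment meets the environment; /vavpapoupgeg/ is unchanged.
Rule 2 (stop-cluster e-epenthesis): /p/ and /g/ form a stop–stop cluster, so [e] is inserted between them. /vavpapoupgeg/ → vavpapoupegeg.
Rule 3 (intervocalic voicing): /p/ is a voiceless obstruent between vowels /a/ and /o/, so it voices to [b]. /p/ is a voiceless obstruent between vowels /u/ and /e/, so it voices to [b]. /vavpapoupegeg/ → vavpaboubegeg.
Rule 4 (regressive voicing assimilation): /v/ precedes the voiceless obstruent /p/, so it devoices to [f] by assimilation. /vavpaboubegeg/ → vafpaboubegeg.
Rule 5 (final devoicing): /g/ is a voiced obstruent in word-final position, so it devoices to [k]. /vafpaboubegeg/ → vafpaboubegek.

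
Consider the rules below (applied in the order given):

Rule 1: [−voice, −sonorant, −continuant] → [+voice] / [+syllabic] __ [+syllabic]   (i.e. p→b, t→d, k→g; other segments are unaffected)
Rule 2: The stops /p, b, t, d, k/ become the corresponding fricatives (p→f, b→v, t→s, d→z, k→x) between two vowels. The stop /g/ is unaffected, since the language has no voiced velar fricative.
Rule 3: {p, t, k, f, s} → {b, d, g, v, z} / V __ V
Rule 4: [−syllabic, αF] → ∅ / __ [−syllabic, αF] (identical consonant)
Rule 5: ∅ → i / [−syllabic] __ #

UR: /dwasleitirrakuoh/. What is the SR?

Rule 1 (intervocalic voicing): /t/ is a voiceless stop between vowels /i/ and /i/, so it voices to [d]. /k/ is a voiceless stop between vowels /a/ and /u/, so it voices to [g]. /dwasleitirrakuoh/ → dwasleidirraguoh.
Rule 2 (intervocalic spirantization): /d/ is a stop between vowels /i/ and /i/, so it spirantizes to the fricative [z]. /dwasleidirraguoh/ → dwasleizirraguoh.
Rule 3 (intervocalic voicing): no segment meets the environment; /dwasleizirraguoh/ is unchanged.
Rule 4 (degemination): /rr/ is a geminate; the first /r/ deletes. /dwasleizirraguoh/ → dwasleiziraguoh.
Rule 5 (final i-epenthesis): the form ends in the consonant /h/, so [i] is inserted word-finally. /dwasleiziraguoh/ → dwasleiziraguohi.

dwasleiziraguohi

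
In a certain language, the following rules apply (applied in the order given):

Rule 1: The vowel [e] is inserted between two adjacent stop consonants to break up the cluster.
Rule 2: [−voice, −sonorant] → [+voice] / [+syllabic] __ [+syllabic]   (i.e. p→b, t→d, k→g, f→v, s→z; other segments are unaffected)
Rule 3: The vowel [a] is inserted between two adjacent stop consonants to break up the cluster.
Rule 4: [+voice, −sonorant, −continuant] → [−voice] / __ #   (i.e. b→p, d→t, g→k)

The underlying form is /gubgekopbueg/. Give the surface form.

Rule 1 (stop-cluster e-epenthesis): /b/ and /g/ form a stop–stop cluster, so [e] is inserted between them. /p/ and /b/ form a stop–stop cluster, so [e] is inserted between them. /gubgekopbueg/ → gubegekopebueg.
Rule 2 (intervocalic voicing): /k/ is a voiceless obstruent between vowels /e/ and /o/, so it voices to [g]. /p/ is a voiceless obstruent between vowels /o/ and /e/, so it voices to [b]. /gubegekopebueg/ → gubegegobebueg.
Rule 3 (stop-cluster a-epenthesis): no segment meets the environment; /gubegegobebueg/ is unchanged.
Rule 4 (final devoicing): /g/ is a voiced stop in word-final position, so it devoices to [k]. /gubegegobebueg/ → gubegegobebuek.

gubegegobebuek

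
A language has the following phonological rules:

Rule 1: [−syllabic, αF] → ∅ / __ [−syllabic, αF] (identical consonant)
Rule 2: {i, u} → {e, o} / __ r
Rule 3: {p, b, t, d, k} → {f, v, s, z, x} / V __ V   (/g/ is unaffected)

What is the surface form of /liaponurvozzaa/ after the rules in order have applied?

Rule 1 (degemination): /zz/ is a geminate; the first /z/ deletes. /liaponurvozzaa/ → liaponurvozaa.
Rule 2 (pre-rhotic lowering): /u/ is a high vowel immediately before /r/, so it lowers to [o]. /liaponurvozaa/ → liaponorvozaa.
Rule 3 (intervocalic spirantization): /p/ is a stop between vowels /a/ and /o/, so it spirantizes to the fricative [f]. /liaponorvozaa/ → liafonorvozaa.

liafonorvozaa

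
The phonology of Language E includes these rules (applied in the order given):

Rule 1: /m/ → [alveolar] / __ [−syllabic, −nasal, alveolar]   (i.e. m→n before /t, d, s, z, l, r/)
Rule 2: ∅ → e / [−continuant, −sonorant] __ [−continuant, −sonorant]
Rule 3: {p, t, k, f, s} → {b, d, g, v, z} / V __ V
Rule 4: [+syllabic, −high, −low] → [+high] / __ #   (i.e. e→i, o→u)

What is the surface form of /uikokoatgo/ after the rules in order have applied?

Rule 1 (nasal place assimilation): no segment meets the environment; /uikokoatgo/ is unchanged.
Rule 2 (stop-cluster e-epenthesis): /t/ and /g/ form a stop–stop cluster, so [e] is inserted between them. /uikokoatgo/ → uikokoatego.
Rule 3 (intervocalic voicing): /k/ is a voiceless obstruent between vowels /i/ and /o/, so it voices to [g]. /k/ is a voiceless obstruent between vowels /o/ and /o/, so it voices to [g]. /t/ is a voiceless obstruent between vowels /a/ and /e/, so it voices to [d]. /uikokoatego/ → uigogoadego.
Rule 4 (final vowel raising): /o/ is a mid vowel in word-final position, so it raises to [u]. /uigogoadego/ → uigogoadegu.

uigogoadegu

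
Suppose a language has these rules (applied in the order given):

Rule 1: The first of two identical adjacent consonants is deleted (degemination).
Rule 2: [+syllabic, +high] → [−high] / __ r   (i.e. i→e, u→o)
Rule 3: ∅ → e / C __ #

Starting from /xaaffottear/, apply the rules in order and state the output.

Rule 1 (degemination): /ff/ is a geminate; the first /f/ deletes. /tt/ is a geminate; the first /t/ deletes. /xaaffottear/ → xaafotear.
Rule 2 (pre-rhotic lowering): no segment meets the environment; /xaafotear/ is unchanged.
Rule 3 (final e-epenthesis): the form ends in the consonant /r/, so [e] is inserted word-finally. /xaafotear/ → xaafoteare.

xaafoteare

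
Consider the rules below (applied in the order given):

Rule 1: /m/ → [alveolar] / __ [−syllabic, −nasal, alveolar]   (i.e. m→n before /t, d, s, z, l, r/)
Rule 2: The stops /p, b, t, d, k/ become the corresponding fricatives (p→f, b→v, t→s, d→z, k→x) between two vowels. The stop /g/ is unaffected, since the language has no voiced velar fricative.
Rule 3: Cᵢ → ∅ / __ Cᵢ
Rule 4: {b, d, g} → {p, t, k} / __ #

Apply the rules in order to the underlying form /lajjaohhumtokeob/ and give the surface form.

Rule 1 (nasal place assimilation): /m/ precedes the alveolar consonant /t/, so it assimilates in place to [n]. /lajjaohhumtokeob/ → lajjaohhuntokeob.
Rule 2 (intervocalic spirantization): /k/ is a stop between vowels /o/ and /e/, so it spirantizes to the fricative [x]. /lajjaohhuntokeob/ → lajjaohhuntoxeob.
Rule 3 (degemination): /jj/ is a geminate; the first /j/ deletes. /hh/ is a geminate; the first /h/ deletes. /lajjaohhuntoxeob/ → lajaohuntoxeob.
Rule 4 (final devoicing): /b/ is a voiced stop in word-final position, so it devoices to [p]. /lajaohuntoxeob/ → lajaohuntoxeop.

lajaohuntoxeop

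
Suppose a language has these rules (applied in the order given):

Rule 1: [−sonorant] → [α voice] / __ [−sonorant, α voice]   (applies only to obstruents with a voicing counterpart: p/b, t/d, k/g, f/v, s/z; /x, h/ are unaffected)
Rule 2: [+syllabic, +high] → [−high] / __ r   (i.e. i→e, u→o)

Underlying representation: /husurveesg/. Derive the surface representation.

Rule 1 (regressive voicing assimilation): /s/ precedes the voiced obstruent /g/, so it voices to [z] by assimilation. /husurveesg/ → husurveezg.
Rule 2 (pre-rhotic lowering): /u/ is a high vowel immediately before /r/, so it lowers to [o]. /husurveezg/ → husorveezg.

husorveezg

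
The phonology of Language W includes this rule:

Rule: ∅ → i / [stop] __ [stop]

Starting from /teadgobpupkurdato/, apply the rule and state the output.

/d/ and /g/ form a stop–stop cluster, so [i] is inserted between them.
/b/ and /p/ form a stop–stop cluster, so [i] is inserted between them.
/p/ and /k/ form a stop–stop cluster, so [i] is inserted between them.
Surface form: [teadigobipupikurdato].

teadigobipupikurdato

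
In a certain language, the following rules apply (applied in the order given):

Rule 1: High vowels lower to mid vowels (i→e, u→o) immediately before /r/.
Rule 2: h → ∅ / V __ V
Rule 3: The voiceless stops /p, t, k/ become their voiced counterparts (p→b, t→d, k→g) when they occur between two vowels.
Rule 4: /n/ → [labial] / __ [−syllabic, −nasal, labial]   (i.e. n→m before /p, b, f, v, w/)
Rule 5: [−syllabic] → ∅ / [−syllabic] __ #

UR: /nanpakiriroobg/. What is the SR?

nampagereroob

Rule 1 (pre-rhotic lowering): /i/ is a high vowel immediately before /r/, so it lowers to [e]. /i/ is a high vowel immediately before /r/, so it lowers to [e]. /nanpakiriroobg/ → nanpakereroobg.
Rule 2 (intervocalic h-deletion): no segment meets the environment; /nanpakereroobg/ is unchanged.
Rule 3 (intervocalic voicing): /k/ is a voiceless stop between vowels /a/ and /e/, so it voices to [g]. /nanpakereroobg/ → nanpagereroobg.
Rule 4 (nasal place assimilation): /n/ precedes the labial consonant /p/, so it assimilates in place to [m]. /nanpagereroobg/ → nampagereroobg.
Rule 5 (final cluster simplification): /g/ is the second consonant of a word-final cluster /bg/, so it deletes. /nampagereroobg/ → nampagereroob.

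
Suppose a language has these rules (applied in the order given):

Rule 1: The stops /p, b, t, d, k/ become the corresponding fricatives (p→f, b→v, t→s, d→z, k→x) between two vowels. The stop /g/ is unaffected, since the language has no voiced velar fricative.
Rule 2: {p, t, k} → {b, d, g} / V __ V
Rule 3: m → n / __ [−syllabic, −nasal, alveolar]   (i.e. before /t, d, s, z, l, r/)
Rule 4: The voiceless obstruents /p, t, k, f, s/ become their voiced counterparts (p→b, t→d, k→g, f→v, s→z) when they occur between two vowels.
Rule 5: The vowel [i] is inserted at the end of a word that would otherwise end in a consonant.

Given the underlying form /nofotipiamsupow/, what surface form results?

Rule 1 (intervocalic spirantization): /t/ is a stop between vowels /o/ and /i/, so it spirantizes to the fricative [s]. /p/ is a stop between vowels /i/ and /i/, so it spirantizes to the fricative [f]. /p/ is a stop between vowels /u/ and /o/, so it spirantizes to the fricative [f]. /nofotipiamsupow/ → nofosifiamsufow.
Rule 2 (intervocalic voicing): no segment meets the environment; /nofosifiamsufow/ is unchanged.
Rule 3 (nasal place assimilation): /m/ precedes the alveolar consonant /s/, so it assimilates in place to [n]. /nofosifiamsufow/ → nofosifiansufow.
Rule 4 (intervocalic voicing): /f/ is a voiceless obstruent between vowels /o/ and /o/, so it voices to [v]. /s/ is a voiceless obstruent between vowels /o/ and /i/, so it voices to [z]. /f/ is a voiceless obstruent between vowels /i/ and /i/, so it voices to [v]. /f/ is a voiceless obstruent between vowels /u/ and /o/, so it voices to [v]. /nofosifiansufow/ → novoziviansuvow.
Rule 5 (final i-epenthesis): the form ends in the consonant /w/, so [i] is inserted word-finally. /novoziviansuvow/ → novoziviansuvowi.

novoziviansuvowi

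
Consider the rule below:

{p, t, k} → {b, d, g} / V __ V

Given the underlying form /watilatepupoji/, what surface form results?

/t/ is a voiceless stop between vowels /a/ and /i/, so it voices to [d].
/t/ is a voiceless stop between vowels /a/ and /e/, so it voices to [d].
/p/ is a voiceless stop between vowels /e/ and /u/, so it voices to [b].
/p/ is a voiceless stop between vowels /u/ and /o/, so it voices to [b].
Surface form: [wadiladebuboji].

wadiladebuboji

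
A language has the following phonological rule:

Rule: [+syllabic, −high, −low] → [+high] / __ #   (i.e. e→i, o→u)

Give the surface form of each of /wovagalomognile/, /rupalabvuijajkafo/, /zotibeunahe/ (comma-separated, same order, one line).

wovagalomognili, rupalabvuijajkafu, zotibeunahi

/wovagalomognile/: /e/ is a mid vowel in word-final position, so it raises to [i]. → [wovagalomognili].
/rupalabvuijajkafo/: /o/ is a mid vowel in word-final position, so it raises to [u]. → [rupalabvuijajkafu].
/zotibeunahe/: /e/ is a mid vowel in word-final position, so it raises to [i]. → [zotibeunahi].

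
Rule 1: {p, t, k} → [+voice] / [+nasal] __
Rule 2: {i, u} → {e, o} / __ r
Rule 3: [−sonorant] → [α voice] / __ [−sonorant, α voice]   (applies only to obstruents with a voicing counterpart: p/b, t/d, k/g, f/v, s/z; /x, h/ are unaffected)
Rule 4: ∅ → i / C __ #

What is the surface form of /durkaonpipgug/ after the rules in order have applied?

dorkaonbibgugi

Rule 1 (post-nasal voicing): /p/ is a voiceless stop immediately after the nasal /n/, so it voices to [b]. /durkaonpipgug/ → durkaonbipgug.
Rule 2 (pre-rhotic lowering): /u/ is a high vowel immediately before /r/, so it lowers to [o]. /durkaonbipgug/ → dorkaonbipgug.
Rule 3 (regressive voicing assimilation): /p/ precedes the voiced obstruent /g/, so it voices to [b] by assimilation. /dorkaonbipgug/ → dorkaonbibgug.
Rule 4 (final i-epenthesis): the form ends in the consonant /g/, so [i] is inserted word-finally. /dorkaonbibgug/ → dorkaonbibgugi.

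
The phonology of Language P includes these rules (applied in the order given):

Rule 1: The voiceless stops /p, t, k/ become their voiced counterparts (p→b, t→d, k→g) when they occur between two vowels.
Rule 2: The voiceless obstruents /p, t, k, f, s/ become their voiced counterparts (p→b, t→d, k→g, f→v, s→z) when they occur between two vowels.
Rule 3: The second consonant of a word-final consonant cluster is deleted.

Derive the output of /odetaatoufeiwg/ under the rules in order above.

odedaadouveiw

Rule 1 (intervocalic voicing): /t/ is a voiceless stop between vowels /e/ and /a/, so it voices to [d]. /t/ is a voiceless stop between vowels /a/ and /o/, so it voices to [d]. /odetaatoufeiwg/ → odedaadoufeiwg.
Rule 2 (intervocalic voicing): /f/ is a voiceless obstruent between vowels /u/ and /e/, so it voices to [v]. /odedaadoufeiwg/ → odedaadouveiwg.
Rule 3 (final cluster simplification): /g/ is the second consonant of a word-final cluster /wg/, so it deletes. /odedaadouveiwg/ → odedaadouveiw.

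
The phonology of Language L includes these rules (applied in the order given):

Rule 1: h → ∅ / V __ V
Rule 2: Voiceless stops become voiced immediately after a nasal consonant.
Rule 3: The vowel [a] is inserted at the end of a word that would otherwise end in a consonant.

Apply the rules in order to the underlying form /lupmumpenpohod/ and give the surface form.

lupmumbenbooda

Rule 1 (intervocalic h-deletion): /h/ occurs between vowels /o/ and /o/, so it deletes. /lupmumpenpohod/ → lupmumpenpood.
Rule 2 (post-nasal voicing): /p/ is a voiceless stop immediately after the nasal /m/, so it voices to [b]. /p/ is a voiceless stop immediately after the nasal /n/, so it voices to [b]. /lupmumpenpood/ → lupmumbenbood.
Rule 3 (final a-epenthesis): the form ends in the consonant /d/, so [a] is inserted word-finally. /lupmumbenbood/ → lupmumbenbooda.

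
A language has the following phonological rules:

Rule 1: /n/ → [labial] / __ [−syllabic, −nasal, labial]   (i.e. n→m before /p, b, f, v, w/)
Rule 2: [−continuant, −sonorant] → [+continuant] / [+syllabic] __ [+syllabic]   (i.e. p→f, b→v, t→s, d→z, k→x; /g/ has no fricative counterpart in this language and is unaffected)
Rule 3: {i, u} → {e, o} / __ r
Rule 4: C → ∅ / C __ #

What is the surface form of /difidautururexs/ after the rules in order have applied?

Rule 1 (nasal place assimilation): no segment meets the environment; /difidautururexs/ is unchanged.
Rule 2 (intervocalic spirantization): /d/ is a stop between vowels /i/ and /a/, so it spirantizes to the fricative [z]. /t/ is a stop between vowels /u/ and /u/, so it spirantizes to the fricative [s]. /difidautururexs/ → difizausururexs.
Rule 3 (pre-rhotic lowering): /u/ is a high vowel immediately before /r/, so it lowers to [o]. /u/ is a high vowel immediately before /r/, so it lowers to [o]. /difizausururexs/ → difizausororexs.
Rule 4 (final cluster simplification): /s/ is the second consonant of a word-final cluster /xs/, so it deletes. /difizausororexs/ → difizausororex.

difizausororex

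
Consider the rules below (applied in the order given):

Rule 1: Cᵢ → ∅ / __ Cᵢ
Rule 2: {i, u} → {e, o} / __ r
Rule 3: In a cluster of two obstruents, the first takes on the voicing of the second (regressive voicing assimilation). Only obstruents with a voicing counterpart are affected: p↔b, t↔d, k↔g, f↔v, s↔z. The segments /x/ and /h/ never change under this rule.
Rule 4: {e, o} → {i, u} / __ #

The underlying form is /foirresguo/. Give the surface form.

Rule 1 (degemination): /rr/ is a geminate; the first /r/ deletes. /foirresguo/ → foiresguo.
Rule 2 (pre-rhotic lowering): /i/ is a high vowel immediately before /r/, so it lowers to [e]. /foiresguo/ → foeresguo.
Rule 3 (regressive voicing assimilation): /s/ precedes the voiced obstruent /g/, so it voices to [z] by assimilation. /foeresguo/ → foerezguo.
Rule 4 (final vowel raising): /o/ is a mid vowel in word-final position, so it raises to [u]. /foerezguo/ → foerezguu.

foerezguu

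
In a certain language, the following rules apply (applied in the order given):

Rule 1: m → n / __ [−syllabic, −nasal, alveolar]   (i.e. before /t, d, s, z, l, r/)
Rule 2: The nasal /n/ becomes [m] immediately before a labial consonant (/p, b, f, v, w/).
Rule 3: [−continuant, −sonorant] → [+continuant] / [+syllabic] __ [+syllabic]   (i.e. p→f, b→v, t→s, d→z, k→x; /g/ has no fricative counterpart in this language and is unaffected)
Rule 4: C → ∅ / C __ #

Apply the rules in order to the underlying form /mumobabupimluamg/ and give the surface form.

mumovavufinluam

Rule 1 (nasal place assimilation): /m/ precedes the alveolar consonant /l/, so it assimilates in place to [n]. /mumobabupimluamg/ → mumobabupinluamg.
Rule 2 (nasal place assimilation): no segment meets the environment; /mumobabupinluamg/ is unchanged.
Rule 3 (intervocalic spirantization): /b/ is a stop between vowels /o/ and /a/, so it spirantizes to the fricative [v]. /b/ is a stop between vowels /a/ and /u/, so it spirantizes to the fricative [v]. /p/ is a stop between vowels /u/ and /i/, so it spirantizes to the fricative [f]. /mumobabupinluamg/ → mumovavufinluamg.
Rule 4 (final cluster simplification): /g/ is the second consonant of a word-final cluster /mg/, so it deletes. /mumovavufinluamg/ → mumovavufinluam.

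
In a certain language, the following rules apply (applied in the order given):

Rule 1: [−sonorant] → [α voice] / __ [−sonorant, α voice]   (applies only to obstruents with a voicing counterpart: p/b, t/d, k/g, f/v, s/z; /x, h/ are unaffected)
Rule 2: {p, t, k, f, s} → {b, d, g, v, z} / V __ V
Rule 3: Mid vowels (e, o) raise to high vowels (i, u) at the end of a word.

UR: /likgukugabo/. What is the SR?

liggugugabu

Rule 1 (regressive voicing assimilation): /k/ precedes the voiced obstruent /g/, so it voices to [g] by assimilation. /likgukugabo/ → liggukugabo.
Rule 2 (intervocalic voicing): /k/ is a voiceless obstruent between vowels /u/ and /u/, so it voices to [g]. /liggukugabo/ → liggugugabo.
Rule 3 (final vowel raising): /o/ is a mid vowel in word-final position, so it raises to [u]. /liggugugabo/ → liggugugabu.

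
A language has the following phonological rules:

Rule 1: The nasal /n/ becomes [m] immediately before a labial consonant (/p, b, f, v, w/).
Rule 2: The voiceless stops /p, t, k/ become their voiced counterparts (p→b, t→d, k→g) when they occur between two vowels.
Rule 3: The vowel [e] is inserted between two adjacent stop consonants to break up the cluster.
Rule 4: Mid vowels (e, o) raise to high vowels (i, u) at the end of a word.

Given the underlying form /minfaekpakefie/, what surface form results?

Rule 1 (nasal place assimilation): /n/ precedes the labial consonant /f/, so it assimilates in place to [m]. /minfaekpakefie/ → mimfaekpakefie.
Rule 2 (intervocalic voicing): /k/ is a voiceless stop between vowels /a/ and /e/, so it voices to [g]. /mimfaekpakefie/ → mimfaekpagefie.
Rule 3 (stop-cluster e-epenthesis): /k/ and /p/ form a stop–stop cluster, so [e] is inserted between them. /mimfaekpagefie/ → mimfaekepagefie.
Rule 4 (final vowel raising): /e/ is a mid vowel in word-final position, so it raises to [i]. /mimfaekepagefie/ → mimfaekepagefii.

mimfaekepagefii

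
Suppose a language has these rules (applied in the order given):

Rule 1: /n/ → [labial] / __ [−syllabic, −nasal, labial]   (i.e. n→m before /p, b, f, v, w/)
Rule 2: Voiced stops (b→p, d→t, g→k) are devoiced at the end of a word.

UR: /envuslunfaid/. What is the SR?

emvuslumfait

Rule 1 (nasal place assimilation): /n/ precedes the labial consonant /v/, so it assimilates in place to [m]. /n/ precedes the labial consonant /f/, so it assimilates in place to [m]. /envuslunfaid/ → emvuslumfaid.
Rule 2 (final devoicing): /d/ is a voiced stop in word-final position, so it devoices to [t]. /emvuslumfaid/ → emvuslumfait.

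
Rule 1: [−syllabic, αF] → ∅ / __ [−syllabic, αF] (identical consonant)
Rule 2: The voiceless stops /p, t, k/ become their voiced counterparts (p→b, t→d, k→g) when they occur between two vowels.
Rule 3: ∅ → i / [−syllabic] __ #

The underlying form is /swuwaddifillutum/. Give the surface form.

Rule 1 (degemination): /dd/ is a geminate; the first /d/ deletes. /ll/ is a geminate; the first /l/ deletes. /swuwaddifillutum/ → swuwadifilutum.
Rule 2 (intervocalic voicing): /t/ is a voiceless stop between vowels /u/ and /u/, so it voices to [d]. /swuwadifilutum/ → swuwadifiludum.
Rule 3 (final i-epenthesis): the form ends in the consonant /m/, so [i] is inserted word-finally. /swuwadifiludum/ → swuwadifiludumi.

swuwadifiludumi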